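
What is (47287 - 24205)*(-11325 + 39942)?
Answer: 660537594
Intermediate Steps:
(47287 - 24205)*(-11325 + 39942) = 23082*28617 = 660537594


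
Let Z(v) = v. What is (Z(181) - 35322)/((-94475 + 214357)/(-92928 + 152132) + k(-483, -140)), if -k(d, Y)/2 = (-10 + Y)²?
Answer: 1040243882/1332030059 ≈ 0.78095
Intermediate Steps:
k(d, Y) = -2*(-10 + Y)²
(Z(181) - 35322)/((-94475 + 214357)/(-92928 + 152132) + k(-483, -140)) = (181 - 35322)/((-94475 + 214357)/(-92928 + 152132) - 2*(-10 - 140)²) = -35141/(119882/59204 - 2*(-150)²) = -35141/(119882*(1/59204) - 2*22500) = -35141/(59941/29602 - 45000) = -35141/(-1332030059/29602) = -35141*(-29602/1332030059) = 1040243882/1332030059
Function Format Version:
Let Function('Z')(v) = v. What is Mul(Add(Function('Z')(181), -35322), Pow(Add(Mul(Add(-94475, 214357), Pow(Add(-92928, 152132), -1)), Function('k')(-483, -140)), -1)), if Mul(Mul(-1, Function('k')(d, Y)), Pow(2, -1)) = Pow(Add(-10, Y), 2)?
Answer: Rational(1040243882, 1332030059) ≈ 0.78095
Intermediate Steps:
Function('k')(d, Y) = Mul(-2, Pow(Add(-10, Y), 2))
Mul(Add(Function('Z')(181), -35322), Pow(Add(Mul(Add(-94475, 214357), Pow(Add(-92928, 152132), -1)), Function('k')(-483, -140)), -1)) = Mul(Add(181, -35322), Pow(Add(Mul(Add(-94475, 214357), Pow(Add(-92928, 152132), -1)), Mul(-2, Pow(Add(-10, -140), 2))), -1)) = Mul(-35141, Pow(Add(Mul(119882, Pow(59204, -1)), Mul(-2, Pow(-150, 2))), -1)) = Mul(-35141, Pow(Add(Mul(119882, Rational(1, 59204)), Mul(-2, 22500)), -1)) = Mul(-35141, Pow(Add(Rational(59941, 29602), -45000), -1)) = Mul(-35141, Pow(Rational(-1332030059, 29602), -1)) = Mul(-35141, Rational(-29602, 1332030059)) = Rational(1040243882, 1332030059)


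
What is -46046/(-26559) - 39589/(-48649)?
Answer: 253195085/99389907 ≈ 2.5475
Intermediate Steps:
-46046/(-26559) - 39589/(-48649) = -46046*(-1/26559) - 39589*(-1/48649) = 3542/2043 + 39589/48649 = 253195085/99389907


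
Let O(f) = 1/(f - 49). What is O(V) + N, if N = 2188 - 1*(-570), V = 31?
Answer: 49643/18 ≈ 2757.9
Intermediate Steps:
N = 2758 (N = 2188 + 570 = 2758)
O(f) = 1/(-49 + f)
O(V) + N = 1/(-49 + 31) + 2758 = 1/(-18) + 2758 = -1/18 + 2758 = 49643/18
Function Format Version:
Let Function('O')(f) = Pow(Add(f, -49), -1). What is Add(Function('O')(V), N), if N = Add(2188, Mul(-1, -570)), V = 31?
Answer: Rational(49643, 18) ≈ 2757.9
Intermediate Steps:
N = 2758 (N = Add(2188, 570) = 2758)
Function('O')(f) = Pow(Add(-49, f), -1)
Add(Function('O')(V), N) = Add(Pow(Add(-49, 31), -1), 2758) = Add(Pow(-18, -1), 2758) = Add(Rational(-1, 18), 2758) = Rational(49643, 18)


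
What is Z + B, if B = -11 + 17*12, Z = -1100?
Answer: -907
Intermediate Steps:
B = 193 (B = -11 + 204 = 193)
Z + B = -1100 + 193 = -907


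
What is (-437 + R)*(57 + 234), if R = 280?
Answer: -45687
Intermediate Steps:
(-437 + R)*(57 + 234) = (-437 + 280)*(57 + 234) = -157*291 = -45687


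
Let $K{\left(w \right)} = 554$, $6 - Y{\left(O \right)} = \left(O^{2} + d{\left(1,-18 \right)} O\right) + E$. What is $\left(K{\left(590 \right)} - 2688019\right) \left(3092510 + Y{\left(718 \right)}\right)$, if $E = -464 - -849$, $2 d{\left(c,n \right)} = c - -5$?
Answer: $-6918752331645$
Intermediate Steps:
$d{\left(c,n \right)} = \frac{5}{2} + \frac{c}{2}$ ($d{\left(c,n \right)} = \frac{c - -5}{2} = \frac{c + 5}{2} = \frac{5 + c}{2} = \frac{5}{2} + \frac{c}{2}$)
$E = 385$ ($E = -464 + 849 = 385$)
$Y{\left(O \right)} = -379 - O^{2} - 3 O$ ($Y{\left(O \right)} = 6 - \left(\left(O^{2} + \left(\frac{5}{2} + \frac{1}{2} \cdot 1\right) O\right) + 385\right) = 6 - \left(\left(O^{2} + \left(\frac{5}{2} + \frac{1}{2}\right) O\right) + 385\right) = 6 - \left(\left(O^{2} + 3 O\right) + 385\right) = 6 - \left(385 + O^{2} + 3 O\right) = -379 - O^{2} - 3 O$)
$\left(K{\left(590 \right)} - 2688019\right) \left(3092510 + Y{\left(718 \right)}\right) = \left(554 - 2688019\right) \left(3092510 - 518057\right) = - 2687465 \left(3092510 - 518057\right) = \left(-2687465\right) 2574453 = -6918752331645$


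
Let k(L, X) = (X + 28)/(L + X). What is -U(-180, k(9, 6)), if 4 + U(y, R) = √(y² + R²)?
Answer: 4 - 2*√1822789/15 ≈ -176.01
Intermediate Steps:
k(L, X) = (28 + X)/(L + X)
U(y, R) = -4 + √(R² + y²) (U(y, R) = -4 + √(y² + R²) = -4 + √(R² + y²))
-U(-180, k(9, 6)) = -(-4 + √(((28 + 6)/(9 + 6))² + (-180)²)) = -(-4 + √((34/15)² + 32400)) = -(-4 + √(1156/225 + 32400)) = -(-4 + √(7291156/225)) = -(-4 + 2*√1822789/15) = 4 - 2*√1822789/15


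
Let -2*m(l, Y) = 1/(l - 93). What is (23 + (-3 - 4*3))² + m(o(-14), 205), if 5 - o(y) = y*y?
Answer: 36353/568 ≈ 64.002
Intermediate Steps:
o(y) = 5 - y² (o(y) = 5 - y*y = 5 - y²)
m(l, Y) = -1/(2*(-93 + l)) (m(l, Y) = -1/(2*(l - 93)) = -1/(2*(-93 + l)))
(23 + (-3 - 4*3))² + m(o(-14), 205) = (23 + (-3 - 4*3))² - 1/(-186 + 2*(5 - 1*(-14)²)) = (23 + (-3 - 12))² - 1/(-186 + 2*(5 - 1*196)) = (23 - 15)² - 1/(-186 + 2*(5 - 196)) = 8² - 1/(-186 + 2*(-191)) = 64 - 1/(-186 - 382) = 64 - 1/(-568) = 64 - 1*(-1/568) = 64 + 1/568 = 36353/568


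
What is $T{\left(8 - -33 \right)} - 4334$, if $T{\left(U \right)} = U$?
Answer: $-4293$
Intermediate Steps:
$T{\left(8 - -33 \right)} - 4334 = \left(8 - -33\right) - 4334 = \left(8 + 33\right) - 4334 = 41 - 4334 = -4293$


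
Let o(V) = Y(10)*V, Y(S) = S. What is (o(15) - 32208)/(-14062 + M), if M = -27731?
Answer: 10686/13931 ≈ 0.76707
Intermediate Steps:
o(V) = 10*V
(o(15) - 32208)/(-14062 + M) = (10*15 - 32208)/(-14062 - 27731) = (150 - 32208)/(-41793) = -32058*(-1/41793) = 10686/13931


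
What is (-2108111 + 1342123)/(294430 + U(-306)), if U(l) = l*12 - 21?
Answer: -765988/290737 ≈ -2.6346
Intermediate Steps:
U(l) = -21 + 12*l (U(l) = 12*l - 21 = -21 + 12*l)
(-2108111 + 1342123)/(294430 + U(-306)) = (-2108111 + 1342123)/(294430 + (-21 + 12*(-306))) = -765988/(294430 + (-21 - 3672)) = -765988/(294430 - 3693) = -765988/290737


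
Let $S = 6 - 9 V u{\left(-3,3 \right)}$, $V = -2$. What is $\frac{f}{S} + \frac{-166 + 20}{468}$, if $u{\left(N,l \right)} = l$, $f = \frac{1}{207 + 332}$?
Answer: $- \frac{393431}{1261260} \approx -0.31193$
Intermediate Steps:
$f = \frac{1}{539} \approx 0.0018553$
$S = 60$ ($S = 6 - 9 \left(\left(-2\right) 3\right) = 6 - -54 = 6 + 54 = 60$)
$\frac{f}{S} + \frac{-166 + 20}{468} = \frac{1}{539 \cdot 60} + \frac{-166 + 20}{468} = \frac{1}{539} \cdot \frac{1}{60} - \frac{73}{234} = \frac{1}{32340} - \frac{73}{234} = - \frac{393431}{1261260}$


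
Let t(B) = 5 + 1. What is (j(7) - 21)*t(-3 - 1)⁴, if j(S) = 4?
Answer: -22032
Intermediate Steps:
t(B) = 6
(j(7) - 21)*t(-3 - 1)⁴ = (4 - 21)*6⁴ = -17*1296 = -22032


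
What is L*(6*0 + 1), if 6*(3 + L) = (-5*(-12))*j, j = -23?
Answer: -233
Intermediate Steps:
L = -233 (L = -3 + (-5*(-12)*(-23))/6 = -3 + (60*(-23))/6 = -3 + (⅙)*(-1380) = -3 - 230 = -233)
L*(6*0 + 1) = -233*(6*0 + 1) = -233*(0 + 1) = -233*1 = -233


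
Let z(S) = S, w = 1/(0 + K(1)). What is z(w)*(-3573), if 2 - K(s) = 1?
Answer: -3573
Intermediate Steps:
K(s) = 1 (K(s) = 2 - 1*1 = 2 - 1 = 1)
w = 1 (w = 1/(0 + 1) = 1/1 = 1)
z(w)*(-3573) = 1*(-3573) = -3573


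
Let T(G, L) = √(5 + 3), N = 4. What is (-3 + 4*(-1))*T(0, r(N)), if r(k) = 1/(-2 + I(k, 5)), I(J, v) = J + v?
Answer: -14*√2 ≈ -19.799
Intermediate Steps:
r(k) = 1/(3 + k) (r(k) = 1/(-2 + (k + 5)) = 1/(-2 + (5 + k)) = 1/(3 + k))
T(G, L) = 2*√2 (T(G, L) = √8 = 2*√2)
(-3 + 4*(-1))*T(0, r(N)) = (-3 + 4*(-1))*(2*√2) = (-3 - 4)*(2*√2) = -14*√2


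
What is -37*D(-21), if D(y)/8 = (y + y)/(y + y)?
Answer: -296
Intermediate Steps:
D(y) = 8 (D(y) = 8*((y + y)/(y + y)) = 8*((2*y)/((2*y))) = 8*((1/(2*y))*(2*y)) = 8*1 = 8)
-37*D(-21) = -37*8 = -296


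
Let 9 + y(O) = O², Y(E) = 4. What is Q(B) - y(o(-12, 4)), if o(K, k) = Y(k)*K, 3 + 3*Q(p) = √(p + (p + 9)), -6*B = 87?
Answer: -2296 + 2*I*√5/3 ≈ -2296.0 + 1.4907*I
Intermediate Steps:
B = -29/2 (B = -⅙*87 = -29/2 ≈ -14.500)
Q(p) = -1 + √(9 + 2*p)/3 (Q(p) = -1 + √(p + (p + 9))/3 = -1 + √(p + (9 + p))/3 = -1 + √(9 + 2*p)/3)
o(K, k) = 4*K
y(O) = -9 + O²
Q(B) - y(o(-12, 4)) = (-1 + √(9 + 2*(-29/2))/3) - (-9 + (4*(-12))²) = (-1 + √(9 - 29)/3) - (-9 + (-48)²) = (-1 + √(-20)/3) - (-9 + 2304) = (-1 + (2*I*√5)/3) - 1*2295 = (-1 + 2*I*√5/3) - 2295 = -2296 + 2*I*√5/3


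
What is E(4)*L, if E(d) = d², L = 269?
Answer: 4304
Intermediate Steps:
E(4)*L = 4²*269 = 16*269 = 4304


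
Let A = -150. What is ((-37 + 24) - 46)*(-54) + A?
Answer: 3036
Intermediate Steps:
((-37 + 24) - 46)*(-54) + A = ((-37 + 24) - 46)*(-54) - 150 = (-13 - 46)*(-54) - 150 = -59*(-54) - 150 = 3186 - 150 = 3036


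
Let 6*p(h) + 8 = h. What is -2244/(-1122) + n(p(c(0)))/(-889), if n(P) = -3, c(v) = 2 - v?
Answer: 1781/889 ≈ 2.0034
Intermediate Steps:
p(h) = -4/3 + h/6
-2244/(-1122) + n(p(c(0)))/(-889) = -2244/(-1122) - 3/(-889) = -2244*(-1/1122) - 3*(-1/889) = 2 + 3/889 = 1781/889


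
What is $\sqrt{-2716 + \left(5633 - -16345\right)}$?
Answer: $\sqrt{19262} \approx 138.79$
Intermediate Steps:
$\sqrt{-2716 + \left(5633 - -16345\right)} = \sqrt{-2716 + \left(5633 + 16345\right)} = \sqrt{-2716 + 21978} = \sqrt{19262}$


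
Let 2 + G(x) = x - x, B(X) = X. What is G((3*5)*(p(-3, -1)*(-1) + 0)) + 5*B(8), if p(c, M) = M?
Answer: 38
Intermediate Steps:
G(x) = -2 (G(x) = -2 + (x - x) = -2 + 0 = -2)
G((3*5)*(p(-3, -1)*(-1) + 0)) + 5*B(8) = -2 + 5*8 = -2 + 40 = 38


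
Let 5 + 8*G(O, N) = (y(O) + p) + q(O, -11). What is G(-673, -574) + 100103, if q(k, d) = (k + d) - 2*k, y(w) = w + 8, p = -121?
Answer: 800695/8 ≈ 1.0009e+5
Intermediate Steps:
y(w) = 8 + w
q(k, d) = d - k (q(k, d) = (d + k) - 2*k = d - k)
G(O, N) = -129/8 (G(O, N) = -5/8 + (((8 + O) - 121) + (-11 - O))/8 = -5/8 + ((-113 + O) + (-11 - O))/8 = -5/8 + (⅛)*(-124) = -5/8 - 31/2 = -129/8)
G(-673, -574) + 100103 = -129/8 + 100103 = 800695/8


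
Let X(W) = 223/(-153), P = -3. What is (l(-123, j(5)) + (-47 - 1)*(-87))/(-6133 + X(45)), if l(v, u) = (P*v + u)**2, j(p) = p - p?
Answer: -21471561/938572 ≈ -22.877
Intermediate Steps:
j(p) = 0
X(W) = -223/153 (X(W) = 223*(-1/153) = -223/153)
l(v, u) = (u - 3*v)**2 (l(v, u) = (-3*v + u)**2 = (u - 3*v)**2)
(l(-123, j(5)) + (-47 - 1)*(-87))/(-6133 + X(45)) = ((0 - 3*(-123))**2 + (-47 - 1)*(-87))/(-6133 - 223/153) = ((0 + 369)**2 - 48*(-87))/(-938572/153) = (369**2 + 4176)*(-153/938572) = (136161 + 4176)*(-153/938572) = 140337*(-153/938572) = -21471561/938572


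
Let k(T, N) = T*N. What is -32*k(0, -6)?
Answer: 0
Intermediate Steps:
k(T, N) = N*T
-32*k(0, -6) = -(-192)*0 = -32*0 = 0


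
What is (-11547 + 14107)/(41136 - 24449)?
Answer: 2560/16687 ≈ 0.15341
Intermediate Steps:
(-11547 + 14107)/(41136 - 24449) = 2560/16687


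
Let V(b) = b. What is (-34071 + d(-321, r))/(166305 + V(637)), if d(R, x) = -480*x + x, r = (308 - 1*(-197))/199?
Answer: -3511012/16610729 ≈ -0.21137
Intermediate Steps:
r = 505/199 (r = (308 + 197)*(1/199) = 505*(1/199) = 505/199 ≈ 2.5377)
d(R, x) = -479*x
(-34071 + d(-321, r))/(166305 + V(637)) = (-34071 - 479*505/199)/(166305 + 637) = (-34071 - 241895/199)/166942 = -7022024/199*1/166942 = -3511012/16610729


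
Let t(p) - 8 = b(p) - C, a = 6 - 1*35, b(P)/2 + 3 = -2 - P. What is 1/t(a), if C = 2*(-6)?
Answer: 1/68 ≈ 0.014706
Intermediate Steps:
b(P) = -10 - 2*P (b(P) = -6 + 2*(-2 - P) = -6 + (-4 - 2*P) = -10 - 2*P)
C = -12
a = -29 (a = 6 - 35 = -29)
t(p) = 10 - 2*p (t(p) = 8 + ((-10 - 2*p) - 1*(-12)) = 8 + ((-10 - 2*p) + 12) = 8 + (2 - 2*p) = 10 - 2*p)
1/t(a) = 1/(10 - 2*(-29)) = 1/(10 + 58) = 1/68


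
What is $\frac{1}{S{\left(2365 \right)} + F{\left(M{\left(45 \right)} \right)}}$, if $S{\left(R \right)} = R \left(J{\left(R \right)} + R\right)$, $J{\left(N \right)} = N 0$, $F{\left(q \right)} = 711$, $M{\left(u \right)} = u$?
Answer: $\frac{1}{5593936} \approx 1.7877 \cdot 10^{-7}$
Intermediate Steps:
$J{\left(N \right)} = 0$
$S{\left(R \right)} = R^{2}$ ($S{\left(R \right)} = R \left(0 + R\right) = R R = R^{2}$)
$\frac{1}{S{\left(2365 \right)} + F{\left(M{\left(45 \right)} \right)}} = \frac{1}{2365^{2} + 711} = \frac{1}{5593225 + 711} = \frac{1}{5593936}$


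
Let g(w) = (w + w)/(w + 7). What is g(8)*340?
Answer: 1088/3 ≈ 362.67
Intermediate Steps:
g(w) = 2*w/(7 + w) (g(w) = (2*w)/(7 + w) = 2*w/(7 + w))
g(8)*340 = (2*8/(7 + 8))*340 = (2*8/15)*340 = (2*8*(1/15))*340 = (16/15)*340 = 1088/3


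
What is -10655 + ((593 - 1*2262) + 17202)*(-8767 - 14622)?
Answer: -363311992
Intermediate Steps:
-10655 + ((593 - 1*2262) + 17202)*(-8767 - 14622) = -10655 + ((593 - 2262) + 17202)*(-23389) = -10655 + (-1669 + 17202)*(-23389) = -10655 + 15533*(-23389) = -10655 - 363301337 = -363311992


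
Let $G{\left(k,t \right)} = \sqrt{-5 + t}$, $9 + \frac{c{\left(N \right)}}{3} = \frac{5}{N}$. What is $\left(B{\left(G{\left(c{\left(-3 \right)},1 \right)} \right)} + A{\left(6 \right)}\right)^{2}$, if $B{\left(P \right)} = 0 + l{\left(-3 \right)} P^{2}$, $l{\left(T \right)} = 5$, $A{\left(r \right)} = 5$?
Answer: $225$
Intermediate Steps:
$c{\left(N \right)} = -27 + \frac{15}{N}$ ($c{\left(N \right)} = -27 + 3 \frac{5}{N} = -27 + \frac{15}{N}$)
$B{\left(P \right)} = 5 P^{2}$ ($B{\left(P \right)} = 0 + 5 P^{2} = 5 P^{2}$)
$\left(B{\left(G{\left(c{\left(-3 \right)},1 \right)} \right)} + A{\left(6 \right)}\right)^{2} = \left(5 \left(\sqrt{-5 + 1}\right)^{2} + 5\right)^{2} = \left(5 \left(\sqrt{-4}\right)^{2} + 5\right)^{2} = \left(5 \left(2 i\right)^{2} + 5\right)^{2} = \left(5 \left(-4\right) + 5\right)^{2} = \left(-20 + 5\right)^{2} = \left(-15\right)^{2} = 225$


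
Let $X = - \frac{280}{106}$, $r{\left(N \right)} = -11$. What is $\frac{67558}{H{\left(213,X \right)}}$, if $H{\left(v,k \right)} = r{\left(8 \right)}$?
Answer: $- \frac{67558}{11} \approx -6141.6$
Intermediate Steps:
$X = - \frac{140}{53}$ ($X = \left(-280\right) \frac{1}{106} = - \frac{140}{53} \approx -2.6415$)
$H{\left(v,k \right)} = -11$
$\frac{67558}{H{\left(213,X \right)}} = \frac{67558}{-11} = 67558 \left(- \frac{1}{11}\right) = - \frac{67558}{11}$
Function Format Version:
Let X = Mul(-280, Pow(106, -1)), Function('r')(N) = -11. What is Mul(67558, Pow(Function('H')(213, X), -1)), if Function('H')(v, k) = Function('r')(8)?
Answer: Rational(-67558, 11) ≈ -6141.6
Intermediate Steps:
X = Rational(-140, 53) (X = Mul(-280, Rational(1, 106)) = Rational(-140, 53) ≈ -2.6415)
Function('H')(v, k) = -11
Mul(67558, Pow(Function('H')(213, X), -1)) = Mul(67558, Pow(-11, -1)) = Mul(67558, Rational(-1, 11)) = Rational(-67558, 11)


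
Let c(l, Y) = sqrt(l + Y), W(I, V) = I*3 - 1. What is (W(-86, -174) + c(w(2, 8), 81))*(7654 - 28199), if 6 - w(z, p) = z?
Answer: 5321155 - 20545*sqrt(85) ≈ 5.1317e+6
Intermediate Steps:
W(I, V) = -1 + 3*I (W(I, V) = 3*I - 1 = -1 + 3*I)
w(z, p) = 6 - z
c(l, Y) = sqrt(Y + l)
(W(-86, -174) + c(w(2, 8), 81))*(7654 - 28199) = ((-1 + 3*(-86)) + sqrt(81 + (6 - 1*2)))*(7654 - 28199) = ((-1 - 258) + sqrt(81 + (6 - 2)))*(-20545) = (-259 + sqrt(81 + 4))*(-20545) = (-259 + sqrt(85))*(-20545) = 5321155 - 20545*sqrt(85)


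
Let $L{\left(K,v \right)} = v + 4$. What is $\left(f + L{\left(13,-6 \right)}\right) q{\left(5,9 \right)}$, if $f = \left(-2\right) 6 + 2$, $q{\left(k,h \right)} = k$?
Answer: $-60$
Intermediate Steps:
$L{\left(K,v \right)} = 4 + v$
$f = -10$ ($f = -12 + 2 = -10$)
$\left(f + L{\left(13,-6 \right)}\right) q{\left(5,9 \right)} = \left(-10 + \left(4 - 6\right)\right) 5 = \left(-10 - 2\right) 5 = \left(-12\right) 5 = -60$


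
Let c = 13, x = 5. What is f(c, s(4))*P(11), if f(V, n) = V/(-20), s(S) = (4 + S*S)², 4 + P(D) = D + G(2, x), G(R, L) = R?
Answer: -117/20 ≈ -5.8500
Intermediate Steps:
P(D) = -2 + D (P(D) = -4 + (D + 2) = -4 + (2 + D) = -2 + D)
s(S) = (4 + S²)²
f(V, n) = -V/20 (f(V, n) = V*(-1/20) = -V/20)
f(c, s(4))*P(11) = (-1/20*13)*(-2 + 11) = -13/20*9 = -117/20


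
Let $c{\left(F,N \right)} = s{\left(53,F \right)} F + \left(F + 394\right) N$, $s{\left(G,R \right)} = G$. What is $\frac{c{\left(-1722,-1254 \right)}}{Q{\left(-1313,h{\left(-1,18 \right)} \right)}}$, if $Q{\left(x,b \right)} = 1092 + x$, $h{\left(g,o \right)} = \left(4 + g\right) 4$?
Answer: $- \frac{1574046}{221} \approx -7122.4$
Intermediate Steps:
$h{\left(g,o \right)} = 16 + 4 g$
$c{\left(F,N \right)} = 53 F + N \left(394 + F\right)$ ($c{\left(F,N \right)} = 53 F + \left(F + 394\right) N = 53 F + \left(394 + F\right) N = 53 F + N \left(394 + F\right)$)
$\frac{c{\left(-1722,-1254 \right)}}{Q{\left(-1313,h{\left(-1,18 \right)} \right)}} = \frac{53 \left(-1722\right) + 394 \left(-1254\right) - -2159388}{1092 - 1313} = \frac{-91266 - 494076 + 2159388}{-221} = 1574046 \left(- \frac{1}{221}\right) = - \frac{1574046}{221}$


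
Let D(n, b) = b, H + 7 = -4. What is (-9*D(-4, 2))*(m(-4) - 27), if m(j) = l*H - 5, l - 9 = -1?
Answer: 2160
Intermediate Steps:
l = 8 (l = 9 - 1 = 8)
H = -11 (H = -7 - 4 = -11)
m(j) = -93 (m(j) = 8*(-11) - 5 = -88 - 5 = -93)
(-9*D(-4, 2))*(m(-4) - 27) = (-9*2)*(-93 - 27) = -18*(-120) = 2160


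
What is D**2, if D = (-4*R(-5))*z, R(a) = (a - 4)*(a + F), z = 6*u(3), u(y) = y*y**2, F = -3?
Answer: 2176782336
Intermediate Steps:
u(y) = y**3
z = 162 (z = 6*3**3 = 6*27 = 162)
R(a) = (-4 + a)*(-3 + a) (R(a) = (a - 4)*(a - 3) = (-4 + a)*(-3 + a))
D = -46656 (D = -4*(12 + (-5)**2 - 7*(-5))*162 = -4*(12 + 25 + 35)*162 = -4*72*162 = -288*162 = -46656)
D**2 = (-46656)**2 = 2176782336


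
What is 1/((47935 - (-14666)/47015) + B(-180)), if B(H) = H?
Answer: 47015/2245215991 ≈ 2.0940e-5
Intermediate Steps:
1/((47935 - (-14666)/47015) + B(-180)) = 1/((47935 - (-14666)/47015) - 180) = 1/((47935 - 1*(-14666/47015)) - 180) = 1/((47935 + 14666/47015) - 180) = 1/(2253678691/47015 - 180) = 1/(2245215991/47015) = 47015/2245215991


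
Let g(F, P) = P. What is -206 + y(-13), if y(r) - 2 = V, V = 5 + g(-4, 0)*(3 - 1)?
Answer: -199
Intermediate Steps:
V = 5 (V = 5 + 0*(3 - 1) = 5 + 0*2 = 5 + 0 = 5)
y(r) = 7 (y(r) = 2 + 5 = 7)
-206 + y(-13) = -206 + 7 = -199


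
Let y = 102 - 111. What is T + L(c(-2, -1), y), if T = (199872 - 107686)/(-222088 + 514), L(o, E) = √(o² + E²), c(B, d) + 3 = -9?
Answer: 1615712/110787 ≈ 14.584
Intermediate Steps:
y = -9
c(B, d) = -12 (c(B, d) = -3 - 9 = -12)
L(o, E) = √(E² + o²)
T = -46093/110787 (T = 92186/(-221574) = 92186*(-1/221574) = -46093/110787 ≈ -0.41605)
T + L(c(-2, -1), y) = -46093/110787 + √((-9)² + (-12)²) = -46093/110787 + √(81 + 144) = -46093/110787 + √225 = -46093/110787 + 15 = 1615712/110787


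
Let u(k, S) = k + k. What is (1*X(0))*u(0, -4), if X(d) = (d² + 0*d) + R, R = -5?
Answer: 0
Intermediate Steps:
X(d) = -5 + d² (X(d) = (d² + 0*d) - 5 = (d² + 0) - 5 = d² - 5 = -5 + d²)
u(k, S) = 2*k
(1*X(0))*u(0, -4) = (1*(-5 + 0²))*(2*0) = (1*(-5 + 0))*0 = (1*(-5))*0 = -5*0 = 0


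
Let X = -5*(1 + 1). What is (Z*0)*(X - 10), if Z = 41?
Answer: 0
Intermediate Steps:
X = -10 (X = -5*2 = -10)
(Z*0)*(X - 10) = (41*0)*(-10 - 10) = 0*(-20) = 0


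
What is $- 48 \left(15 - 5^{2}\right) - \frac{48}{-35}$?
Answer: $\frac{16848}{35} \approx 481.37$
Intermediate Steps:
$- 48 \left(15 - 5^{2}\right) - \frac{48}{-35} = - 48 \left(15 - 25\right) - - \frac{48}{35} = - 48 \left(15 - 25\right) + \frac{48}{35} = \left(-48\right) \left(-10\right) + \frac{48}{35} = 480 + \frac{48}{35} = \frac{16848}{35}$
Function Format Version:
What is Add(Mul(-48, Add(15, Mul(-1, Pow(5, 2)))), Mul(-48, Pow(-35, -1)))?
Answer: Rational(16848, 35) ≈ 481.37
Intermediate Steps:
Add(Mul(-48, Add(15, Mul(-1, Pow(5, 2)))), Mul(-48, Pow(-35, -1))) = Add(Mul(-48, Add(15, Mul(-1, 25))), Mul(-48, Rational(-1, 35))) = Add(Mul(-48, Add(15, -25)), Rational(48, 35)) = Add(Mul(-48, -10), Rational(48, 35)) = Add(480, Rational(48, 35)) = Rational(16848, 35)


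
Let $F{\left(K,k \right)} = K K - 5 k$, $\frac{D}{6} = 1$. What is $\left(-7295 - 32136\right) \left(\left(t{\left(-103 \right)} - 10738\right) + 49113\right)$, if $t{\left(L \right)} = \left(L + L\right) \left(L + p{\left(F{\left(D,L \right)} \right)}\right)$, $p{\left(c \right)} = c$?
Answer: $2125843503$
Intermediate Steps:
$D = 6$ ($D = 6 \cdot 1 = 6$)
$F{\left(K,k \right)} = K^{2} - 5 k$
$t{\left(L \right)} = 2 L \left(36 - 4 L\right)$ ($t{\left(L \right)} = \left(L + L\right) \left(L - \left(-36 + 5 L\right)\right) = 2 L \left(L - \left(-36 + 5 L\right)\right) = 2 L \left(36 - 4 L\right)$)
$\left(-7295 - 32136\right) \left(\left(t{\left(-103 \right)} - 10738\right) + 49113\right) = \left(-7295 - 32136\right) \left(\left(8 \left(-103\right) \left(9 - -103\right) - 10738\right) + 49113\right) = - 39431 \left(\left(8 \left(-103\right) \left(9 + 103\right) - 10738\right) + 49113\right) = - 39431 \left(\left(8 \left(-103\right) 112 - 10738\right) + 49113\right) = - 39431 \left(\left(-92288 - 10738\right) + 49113\right) = - 39431 \left(-103026 + 49113\right) = \left(-39431\right) \left(-53913\right) = 2125843503$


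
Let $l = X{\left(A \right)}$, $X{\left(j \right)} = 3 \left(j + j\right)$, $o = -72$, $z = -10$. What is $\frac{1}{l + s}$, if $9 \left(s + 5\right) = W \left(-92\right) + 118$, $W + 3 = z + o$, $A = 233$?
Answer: $\frac{1}{2275} \approx 0.00043956$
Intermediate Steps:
$W = -85$ ($W = -3 - 82 = -85$)
$X{\left(j \right)} = 6 j$ ($X{\left(j \right)} = 3 \cdot 2 j = 6 j$)
$l = 1398$ ($l = 6 \cdot 233 = 1398$)
$s = 877$ ($s = -5 + \frac{\left(-85\right) \left(-92\right) + 118}{9} = -5 + \frac{7820 + 118}{9} = -5 + \frac{1}{9} \cdot 7938 = -5 + 882 = 877$)
$\frac{1}{l + s} = \frac{1}{1398 + 877} = \frac{1}{2275}$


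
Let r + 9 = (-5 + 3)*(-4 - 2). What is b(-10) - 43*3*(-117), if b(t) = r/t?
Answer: 150927/10 ≈ 15093.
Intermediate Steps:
r = 3 (r = -9 + (-5 + 3)*(-4 - 2) = -9 - 2*(-6) = -9 + 12 = 3)
b(t) = 3/t
b(-10) - 43*3*(-117) = 3/(-10) - 43*3*(-117) = 3*(-⅒) - 129*(-117) = -3/10 + 15093 = 150927/10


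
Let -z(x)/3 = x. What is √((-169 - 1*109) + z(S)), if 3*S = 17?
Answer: I*√295 ≈ 17.176*I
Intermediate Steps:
S = 17/3 (S = (⅓)*17 = 17/3 ≈ 5.6667)
z(x) = -3*x
√((-169 - 1*109) + z(S)) = √((-169 - 1*109) - 3*17/3) = √((-169 - 109) - 17) = √(-278 - 17) = √(-295) = I*√295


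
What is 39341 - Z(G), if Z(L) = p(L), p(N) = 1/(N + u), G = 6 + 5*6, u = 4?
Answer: 1573639/40 ≈ 39341.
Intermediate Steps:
G = 36 (G = 6 + 30 = 36)
p(N) = 1/(4 + N) (p(N) = 1/(N + 4) = 1/(4 + N))
Z(L) = 1/(4 + L)
39341 - Z(G) = 39341 - 1/(4 + 36) = 39341 - 1/40 = 1573639/40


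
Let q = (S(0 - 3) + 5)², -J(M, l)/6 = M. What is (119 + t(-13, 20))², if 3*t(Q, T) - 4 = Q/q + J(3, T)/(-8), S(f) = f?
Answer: 14400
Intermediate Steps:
J(M, l) = -6*M
q = 4 (q = ((0 - 3) + 5)² = (-3 + 5)² = 2² = 4)
t(Q, T) = 25/12 + Q/12 (t(Q, T) = 4/3 + (Q/4 - 6*3/(-8))/3 = 4/3 + (Q*(¼) - 18*(-⅛))/3 = 4/3 + (Q/4 + 9/4)/3 = 4/3 + (9/4 + Q/4)/3 = 4/3 + (¾ + Q/12) = 25/12 + Q/12)
(119 + t(-13, 20))² = (119 + (25/12 + (1/12)*(-13)))² = (119 + (25/12 - 13/12))² = (119 + 1)² = 120² = 14400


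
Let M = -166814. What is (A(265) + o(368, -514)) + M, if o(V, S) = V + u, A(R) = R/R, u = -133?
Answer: -166578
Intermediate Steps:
A(R) = 1
o(V, S) = -133 + V (o(V, S) = V - 133 = -133 + V)
(A(265) + o(368, -514)) + M = (1 + (-133 + 368)) - 166814 = (1 + 235) - 166814 = 236 - 166814 = -166578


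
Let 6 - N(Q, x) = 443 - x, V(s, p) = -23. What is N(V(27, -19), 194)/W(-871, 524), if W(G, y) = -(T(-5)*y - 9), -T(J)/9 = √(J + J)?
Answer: 27*I/(-I + 524*√10) ≈ -9.8333e-6 + 0.016294*I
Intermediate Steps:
T(J) = -9*√2*√J (T(J) = -9*√(J + J) = -9*√2*√J)
N(Q, x) = -437 + x (N(Q, x) = 6 - (443 - x) = 6 + (-443 + x) = -437 + x)
W(G, y) = 9 + 9*I*y*√10 (W(G, y) = -((-9*√2*√(-5))*y - 9) = -((-9*√2*I*√5)*y - 9) = -((-9*I*√10)*y - 9) = -(-9*I*y*√10 - 9) = -(-9 - 9*I*y*√10) = 9 + 9*I*y*√10)
N(V(27, -19), 194)/W(-871, 524) = (-437 + 194)/(9 + 9*I*524*√10) = -243/(9 + 4716*I*√10)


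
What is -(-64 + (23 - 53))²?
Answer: -8836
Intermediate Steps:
-(-64 + (23 - 53))² = -(-64 - 30)² = -1*(-94)² = -1*8836 = -8836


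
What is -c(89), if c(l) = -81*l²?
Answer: 641601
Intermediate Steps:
-c(89) = -(-81)*89² = -(-81)*7921 = -1*(-641601) = 641601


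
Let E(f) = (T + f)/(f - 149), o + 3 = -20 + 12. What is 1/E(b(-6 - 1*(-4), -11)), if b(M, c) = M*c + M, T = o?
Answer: -43/3 ≈ -14.333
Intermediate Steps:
o = -11 (o = -3 + (-20 + 12) = -3 - 8 = -11)
T = -11
b(M, c) = M + M*c
E(f) = (-11 + f)/(-149 + f) (E(f) = (-11 + f)/(f - 149) = (-11 + f)/(-149 + f))
1/E(b(-6 - 1*(-4), -11)) = 1/((-11 + (-6 - 1*(-4))*(1 - 11))/(-149 + (-6 - 1*(-4))*(1 - 11))) = 1/((-11 + (-6 + 4)*(-10))/(-149 + (-6 + 4)*(-10))) = 1/((-11 - 2*(-10))/(-149 - 2*(-10))) = 1/((-11 + 20)/(-149 + 20)) = 1/(9/(-129)) = 1/(-1/129*9) = 1/(-3/43) = -43/3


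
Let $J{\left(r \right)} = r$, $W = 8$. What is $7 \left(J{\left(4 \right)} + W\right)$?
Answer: $84$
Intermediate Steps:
$7 \left(J{\left(4 \right)} + W\right) = 7 \left(4 + 8\right) = 7 \cdot 12 = 84$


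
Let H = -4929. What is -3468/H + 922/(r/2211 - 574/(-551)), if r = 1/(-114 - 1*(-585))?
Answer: 869911047872846/982108581535 ≈ 885.76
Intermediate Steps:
r = 1/471 (r = 1/(-114 + 585) = 1/471 ≈ 0.0021231)
-3468/H + 922/(r/2211 - 574/(-551)) = -3468/(-4929) + 922/((1/471)/2211 - 574/(-551)) = -3468*(-1/4929) + 922/((1/471)*(1/2211) - 574*(-1/551)) = 1156/1643 + 922/(1/1041381 + 574/551) = 1156/1643 + 922/(597753245/573800931) = 1156/1643 + 922*(573800931/597753245) = 1156/1643 + 529044458382/597753245 = 869911047872846/982108581535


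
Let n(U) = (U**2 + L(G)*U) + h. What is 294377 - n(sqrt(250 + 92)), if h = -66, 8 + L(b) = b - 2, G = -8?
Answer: 294101 + 54*sqrt(38) ≈ 2.9443e+5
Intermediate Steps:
L(b) = -10 + b (L(b) = -8 + (b - 2) = -8 + (-2 + b) = -10 + b)
n(U) = -66 + U**2 - 18*U (n(U) = (U**2 + (-10 - 8)*U) - 66 = (U**2 - 18*U) - 66 = -66 + U**2 - 18*U)
294377 - n(sqrt(250 + 92)) = 294377 - (-66 + (sqrt(250 + 92))**2 - 18*sqrt(250 + 92)) = 294377 - (-66 + (sqrt(342))**2 - 54*sqrt(38)) = 294377 - (-66 + (3*sqrt(38))**2 - 54*sqrt(38)) = 294377 - (-66 + 342 - 54*sqrt(38)) = 294377 - (276 - 54*sqrt(38)) = 294377 + (-276 + 54*sqrt(38)) = 294101 + 54*sqrt(38)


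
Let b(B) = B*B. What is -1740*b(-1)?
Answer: -1740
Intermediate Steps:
b(B) = B²
-1740*b(-1) = -1740*(-1)² = -1740*1 = -1740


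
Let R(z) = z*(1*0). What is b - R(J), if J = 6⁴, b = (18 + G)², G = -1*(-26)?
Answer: 1936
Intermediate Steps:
G = 26
b = 1936 (b = (18 + 26)² = 44² = 1936)
J = 1296
R(z) = 0 (R(z) = z*0 = 0)
b - R(J) = 1936 - 1*0 = 1936 + 0 = 1936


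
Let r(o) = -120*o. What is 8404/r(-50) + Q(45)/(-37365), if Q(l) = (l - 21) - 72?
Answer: 5238391/3736500 ≈ 1.4020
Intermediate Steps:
Q(l) = -93 + l (Q(l) = (-21 + l) - 72 = -93 + l)
8404/r(-50) + Q(45)/(-37365) = 8404/((-120*(-50))) + (-93 + 45)/(-37365) = 8404/6000 - 48*(-1/37365) = 8404*(1/6000) + 16/12455 = 2101/1500 + 16/12455 = 5238391/3736500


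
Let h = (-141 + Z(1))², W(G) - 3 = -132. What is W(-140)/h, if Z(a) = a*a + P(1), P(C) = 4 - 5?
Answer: -43/6627 ≈ -0.0064886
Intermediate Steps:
P(C) = -1
W(G) = -129 (W(G) = 3 - 132 = -129)
Z(a) = -1 + a² (Z(a) = a*a - 1 = a² - 1 = -1 + a²)
h = 19881 (h = (-141 + (-1 + 1²))² = (-141 + (-1 + 1))² = (-141 + 0)² = (-141)² = 19881)
W(-140)/h = -129/19881 = -129*1/19881 = -43/6627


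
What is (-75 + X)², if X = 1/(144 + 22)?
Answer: 154977601/27556 ≈ 5624.1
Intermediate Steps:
X = 1/166 ≈ 0.0060241
(-75 + X)² = (-75 + 1/166)² = (-12449/166)² = 154977601/27556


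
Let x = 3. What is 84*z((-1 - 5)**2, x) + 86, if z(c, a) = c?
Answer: 3110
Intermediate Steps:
84*z((-1 - 5)**2, x) + 86 = 84*(-1 - 5)**2 + 86 = 84*(-6)**2 + 86 = 84*36 + 86 = 3024 + 86 = 3110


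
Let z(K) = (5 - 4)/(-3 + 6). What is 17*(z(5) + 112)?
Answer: 5729/3 ≈ 1909.7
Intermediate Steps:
z(K) = ⅓ (z(K) = 1/3 = 1*(⅓) = ⅓)
17*(z(5) + 112) = 17*(⅓ + 112) = 17*(337/3) = 5729/3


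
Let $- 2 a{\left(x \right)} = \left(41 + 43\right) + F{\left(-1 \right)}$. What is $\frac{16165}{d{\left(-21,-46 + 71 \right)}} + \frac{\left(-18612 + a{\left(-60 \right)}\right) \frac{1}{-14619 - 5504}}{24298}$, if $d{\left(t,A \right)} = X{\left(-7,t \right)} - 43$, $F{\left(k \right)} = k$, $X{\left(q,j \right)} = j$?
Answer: $- \frac{3951926899043}{15646356928} \approx -252.58$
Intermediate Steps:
$a{\left(x \right)} = - \frac{83}{2}$ ($a{\left(x \right)} = - \frac{\left(41 + 43\right) - 1}{2} = - \frac{84 - 1}{2} = \left(- \frac{1}{2}\right) 83 = - \frac{83}{2}$)
$d{\left(t,A \right)} = -43 + t$ ($d{\left(t,A \right)} = t - 43 = -43 + t$)
$\frac{16165}{d{\left(-21,-46 + 71 \right)}} + \frac{\left(-18612 + a{\left(-60 \right)}\right) \frac{1}{-14619 - 5504}}{24298} = \frac{16165}{-43 - 21} + \frac{\left(-18612 - \frac{83}{2}\right) \frac{1}{-14619 - 5504}}{24298} = \frac{16165}{-64} + - \frac{37307}{2 \left(-20123\right)} \frac{1}{24298} = 16165 \left(- \frac{1}{64}\right) + \left(- \frac{37307}{2}\right) \left(- \frac{1}{20123}\right) \frac{1}{24298} = - \frac{16165}{64} + \frac{37307}{40246} \cdot \frac{1}{24298} = - \frac{16165}{64} + \frac{37307}{977897308} = - \frac{3951926899043}{15646356928}$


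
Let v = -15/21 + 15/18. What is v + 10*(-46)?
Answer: -19315/42 ≈ -459.88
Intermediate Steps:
v = 5/42 (v = -15*1/21 + 15*(1/18) = -5/7 + 5/6 = 5/42 ≈ 0.11905)
v + 10*(-46) = 5/42 + 10*(-46) = 5/42 - 460 = -19315/42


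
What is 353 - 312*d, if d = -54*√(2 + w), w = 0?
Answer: 353 + 16848*√2 ≈ 24180.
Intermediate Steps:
d = -54*√2 (d = -54*√(2 + 0) = -54*√2 ≈ -76.368)
353 - 312*d = 353 - (-16848)*√2 = 353 + 16848*√2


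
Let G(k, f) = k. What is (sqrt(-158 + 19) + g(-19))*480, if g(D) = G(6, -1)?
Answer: 2880 + 480*I*sqrt(139) ≈ 2880.0 + 5659.1*I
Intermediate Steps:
g(D) = 6
(sqrt(-158 + 19) + g(-19))*480 = (sqrt(-158 + 19) + 6)*480 = (sqrt(-139) + 6)*480 = (I*sqrt(139) + 6)*480 = (6 + I*sqrt(139))*480 = 2880 + 480*I*sqrt(139)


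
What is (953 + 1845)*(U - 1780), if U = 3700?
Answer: 5372160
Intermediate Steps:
(953 + 1845)*(U - 1780) = (953 + 1845)*(3700 - 1780) = 2798*1920 = 5372160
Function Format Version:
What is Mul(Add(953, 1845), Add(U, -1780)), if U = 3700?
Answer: 5372160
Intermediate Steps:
Mul(Add(953, 1845), Add(U, -1780)) = Mul(Add(953, 1845), Add(3700, -1780)) = Mul(2798, 1920) = 5372160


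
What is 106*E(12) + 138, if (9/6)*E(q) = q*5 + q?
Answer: 5226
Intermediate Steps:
E(q) = 4*q (E(q) = 2*(q*5 + q)/3 = 2*(5*q + q)/3 = 2*(6*q)/3 = 4*q)
106*E(12) + 138 = 106*(4*12) + 138 = 106*48 + 138 = 5088 + 138 = 5226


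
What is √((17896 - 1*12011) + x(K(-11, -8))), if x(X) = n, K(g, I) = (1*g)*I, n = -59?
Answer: √5826 ≈ 76.328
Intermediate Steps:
K(g, I) = I*g (K(g, I) = g*I = I*g)
x(X) = -59
√((17896 - 1*12011) + x(K(-11, -8))) = √((17896 - 1*12011) - 59) = √((17896 - 12011) - 59) = √(5885 - 59) = √5826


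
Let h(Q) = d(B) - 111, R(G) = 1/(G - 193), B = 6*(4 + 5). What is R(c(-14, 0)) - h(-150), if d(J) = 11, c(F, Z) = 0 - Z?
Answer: 19299/193 ≈ 99.995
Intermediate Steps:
c(F, Z) = -Z
B = 54 (B = 6*9 = 54)
R(G) = 1/(-193 + G)
h(Q) = -100 (h(Q) = 11 - 111 = -100)
R(c(-14, 0)) - h(-150) = 1/(-193 - 1*0) - 1*(-100) = 1/(-193 + 0) + 100 = 1/(-193) + 100 = -1/193 + 100 = 19299/193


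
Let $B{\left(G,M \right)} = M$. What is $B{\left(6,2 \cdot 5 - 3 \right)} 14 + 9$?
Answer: $107$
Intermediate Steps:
$B{\left(6,2 \cdot 5 - 3 \right)} 14 + 9 = \left(2 \cdot 5 - 3\right) 14 + 9 = \left(10 - 3\right) 14 + 9 = 7 \cdot 14 + 9 = 98 + 9 = 107$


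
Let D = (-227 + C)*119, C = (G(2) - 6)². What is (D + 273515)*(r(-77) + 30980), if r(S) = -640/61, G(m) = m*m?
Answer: 466576018920/61 ≈ 7.6488e+9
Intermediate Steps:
G(m) = m²
C = 4 (C = (2² - 6)² = (4 - 6)² = (-2)² = 4)
r(S) = -640/61 (r(S) = -640*1/61 = -640/61)
D = -26537 (D = (-227 + 4)*119 = -223*119 = -26537)
(D + 273515)*(r(-77) + 30980) = (-26537 + 273515)*(-640/61 + 30980) = 246978*(1889140/61) = 466576018920/61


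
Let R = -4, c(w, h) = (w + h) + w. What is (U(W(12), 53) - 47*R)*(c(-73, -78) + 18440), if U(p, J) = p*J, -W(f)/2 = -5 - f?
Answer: 36249840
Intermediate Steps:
W(f) = 10 + 2*f (W(f) = -2*(-5 - f) = 10 + 2*f)
c(w, h) = h + 2*w (c(w, h) = (h + w) + w = h + 2*w)
U(p, J) = J*p
(U(W(12), 53) - 47*R)*(c(-73, -78) + 18440) = (53*(10 + 2*12) - 47*(-4))*((-78 + 2*(-73)) + 18440) = (53*(10 + 24) + 188)*((-78 - 146) + 18440) = (53*34 + 188)*(-224 + 18440) = (1802 + 188)*18216 = 1990*18216 = 36249840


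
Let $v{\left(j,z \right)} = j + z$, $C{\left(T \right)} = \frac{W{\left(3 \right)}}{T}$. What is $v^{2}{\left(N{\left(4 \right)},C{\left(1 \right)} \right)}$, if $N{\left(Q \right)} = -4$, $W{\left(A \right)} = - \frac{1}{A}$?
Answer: $\frac{169}{9} \approx 18.778$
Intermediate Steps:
$C{\left(T \right)} = - \frac{1}{3 T}$ ($C{\left(T \right)} = \frac{\left(-1\right) \frac{1}{3}}{T} = - \frac{1}{3 T}$)
$v^{2}{\left(N{\left(4 \right)},C{\left(1 \right)} \right)} = \left(-4 - \frac{1}{3 \cdot 1}\right)^{2} = \left(-4 - \frac{1}{3}\right)^{2} = \left(- \frac{13}{3}\right)^{2} = \frac{169}{9}$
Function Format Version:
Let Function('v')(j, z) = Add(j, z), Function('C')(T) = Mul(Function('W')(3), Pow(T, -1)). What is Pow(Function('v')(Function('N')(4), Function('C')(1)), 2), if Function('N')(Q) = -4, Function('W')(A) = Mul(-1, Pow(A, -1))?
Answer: Rational(169, 9) ≈ 18.778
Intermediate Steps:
Function('C')(T) = Mul(Rational(-1, 3), Pow(T, -1)) (Function('C')(T) = Mul(Mul(-1, Pow(3, -1)), Pow(T, -1)) = Mul(Mul(-1, Rational(1, 3)), Pow(T, -1)) = Mul(Rational(-1, 3), Pow(T, -1)))
Pow(Function('v')(Function('N')(4), Function('C')(1)), 2) = Pow(Add(-4, Mul(Rational(-1, 3), Pow(1, -1))), 2) = Pow(Add(-4, Mul(Rational(-1, 3), 1)), 2) = Pow(Add(-4, Rational(-1, 3)), 2) = Pow(Rational(-13, 3), 2) = Rational(169, 9)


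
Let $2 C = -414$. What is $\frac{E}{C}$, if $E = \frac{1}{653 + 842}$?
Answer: $- \frac{1}{309465} \approx -3.2314 \cdot 10^{-6}$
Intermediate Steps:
$C = -207$ ($C = \frac{1}{2} \left(-414\right) = -207$)
$E = \frac{1}{1495} \approx 0.0006689$
$\frac{E}{C} = \frac{1}{1495 \left(-207\right)} = \frac{1}{1495} \left(- \frac{1}{207}\right) = - \frac{1}{309465}$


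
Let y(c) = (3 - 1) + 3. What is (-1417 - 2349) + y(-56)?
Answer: -3761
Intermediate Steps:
y(c) = 5 (y(c) = 2 + 3 = 5)
(-1417 - 2349) + y(-56) = (-1417 - 2349) + 5 = -3766 + 5 = -3761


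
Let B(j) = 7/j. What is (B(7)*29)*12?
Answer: 348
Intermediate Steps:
(B(7)*29)*12 = ((7/7)*29)*12 = ((7*(⅐))*29)*12 = (1*29)*12 = 29*12 = 348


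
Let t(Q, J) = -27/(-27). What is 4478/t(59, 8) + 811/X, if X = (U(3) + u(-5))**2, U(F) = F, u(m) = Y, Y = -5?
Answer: 18723/4 ≈ 4680.8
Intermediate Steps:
u(m) = -5
X = 4 (X = (3 - 5)**2 = (-2)**2 = 4)
t(Q, J) = 1 (t(Q, J) = -27*(-1/27) = 1)
4478/t(59, 8) + 811/X = 4478/1 + 811/4 = 4478*1 + 811*(1/4) = 4478 + 811/4 = 18723/4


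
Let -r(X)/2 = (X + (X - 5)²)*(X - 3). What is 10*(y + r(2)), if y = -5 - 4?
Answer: 130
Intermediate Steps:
y = -9
r(X) = -2*(-3 + X)*(X + (-5 + X)²) (r(X) = -2*(X + (X - 5)²)*(X - 3) = -2*(X + (-5 + X)²)*(-3 + X) = -2*(-3 + X)*(X + (-5 + X)²))
10*(y + r(2)) = 10*(-9 + (150 - 104*2 - 2*2³ + 24*2²)) = 10*(-9 + (150 - 208 - 2*8 + 24*4)) = 10*(-9 + (150 - 208 - 16 + 96)) = 10*(-9 + 22) = 10*13 = 130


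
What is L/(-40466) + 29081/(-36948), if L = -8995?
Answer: -422222243/747568884 ≈ -0.56479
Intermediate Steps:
L/(-40466) + 29081/(-36948) = -8995/(-40466) + 29081/(-36948) = -8995*(-1/40466) + 29081*(-1/36948) = 8995/40466 - 29081/36948 = -422222243/747568884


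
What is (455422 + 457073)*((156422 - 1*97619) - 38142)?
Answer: 18853059195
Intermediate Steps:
(455422 + 457073)*((156422 - 1*97619) - 38142) = 912495*((156422 - 97619) - 38142) = 912495*(58803 - 38142) = 912495*20661 = 18853059195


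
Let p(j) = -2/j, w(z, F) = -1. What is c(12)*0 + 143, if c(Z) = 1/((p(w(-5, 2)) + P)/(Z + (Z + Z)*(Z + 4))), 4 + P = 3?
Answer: 143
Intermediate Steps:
P = -1 (P = -4 + 3 = -1)
c(Z) = Z + 2*Z*(4 + Z) (c(Z) = 1/((-2/(-1) - 1)/(Z + (Z + Z)*(Z + 4))) = 1/((-2*(-1) - 1)/(Z + (2*Z)*(4 + Z))) = 1/((2 - 1)/(Z + 2*Z*(4 + Z))) = 1/(1/(Z + 2*Z*(4 + Z))) = Z + 2*Z*(4 + Z))
c(12)*0 + 143 = (12*(9 + 2*12))*0 + 143 = (12*(9 + 24))*0 + 143 = (12*33)*0 + 143 = 396*0 + 143 = 0 + 143 = 143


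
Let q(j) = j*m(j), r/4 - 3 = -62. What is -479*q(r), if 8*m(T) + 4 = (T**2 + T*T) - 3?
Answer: 3147851485/2 ≈ 1.5739e+9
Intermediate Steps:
r = -236 (r = 12 + 4*(-62) = 12 - 248 = -236)
m(T) = -7/8 + T**2/4 (m(T) = -1/2 + ((T**2 + T*T) - 3)/8 = -1/2 + ((T**2 + T**2) - 3)/8 = -1/2 + (2*T**2 - 3)/8 = -1/2 + (-3 + 2*T**2)/8 = -1/2 + (-3/8 + T**2/4) = -7/8 + T**2/4)
q(j) = j*(-7/8 + j**2/4)
-479*q(r) = -479*(-236)*(-7 + 2*(-236)**2)/8 = -479*(-236)*(-7 + 2*55696)/8 = -479*(-236)*(-7 + 111392)/8 = -479*(-236)*111385/8 = -479*(-6571715/2) = 3147851485/2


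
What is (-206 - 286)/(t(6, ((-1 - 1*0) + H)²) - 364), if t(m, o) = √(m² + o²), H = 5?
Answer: 14924/11017 + 82*√73/11017 ≈ 1.4182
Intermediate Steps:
(-206 - 286)/(t(6, ((-1 - 1*0) + H)²) - 364) = (-206 - 286)/(√(6² + (((-1 - 1*0) + 5)²)²) - 364) = -492/(√(36 + (((-1 + 0) + 5)²)²) - 364) = -492/(√(36 + ((-1 + 5)²)²) - 364) = -492/(√(36 + (4²)²) - 364) = -492/(√(36 + 16²) - 364) = -492/(√(36 + 256) - 364) = -492/(√292 - 364) = -492/(2*√73 - 364) = -492/(-364 + 2*√73)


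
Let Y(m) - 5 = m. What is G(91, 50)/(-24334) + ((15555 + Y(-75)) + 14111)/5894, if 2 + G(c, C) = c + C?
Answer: 51383557/10244614 ≈ 5.0157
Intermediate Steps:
Y(m) = 5 + m
G(c, C) = -2 + C + c (G(c, C) = -2 + (c + C) = -2 + (C + c) = -2 + C + c)
G(91, 50)/(-24334) + ((15555 + Y(-75)) + 14111)/5894 = (-2 + 50 + 91)/(-24334) + ((15555 + (5 - 75)) + 14111)/5894 = 139*(-1/24334) + ((15555 - 70) + 14111)*(1/5894) = -139/24334 + (15485 + 14111)*(1/5894) = -139/24334 + 29596*(1/5894) = -139/24334 + 2114/421 = 51383557/10244614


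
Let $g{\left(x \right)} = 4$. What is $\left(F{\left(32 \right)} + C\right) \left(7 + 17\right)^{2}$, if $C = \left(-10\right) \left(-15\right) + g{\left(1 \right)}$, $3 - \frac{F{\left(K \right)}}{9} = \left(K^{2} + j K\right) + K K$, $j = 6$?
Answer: $-11507904$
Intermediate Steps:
$F{\left(K \right)} = 27 - 54 K - 18 K^{2}$ ($F{\left(K \right)} = 27 - 9 \left(\left(K^{2} + 6 K\right) + K K\right) = 27 - 9 \left(\left(K^{2} + 6 K\right) + K^{2}\right) = 27 - 9 \left(2 K^{2} + 6 K\right) = 27 - \left(18 K^{2} + 54 K\right) = 27 - 54 K - 18 K^{2}$)
$C = 154$ ($C = \left(-10\right) \left(-15\right) + 4 = 150 + 4 = 154$)
$\left(F{\left(32 \right)} + C\right) \left(7 + 17\right)^{2} = \left(\left(27 - 1728 - 18 \cdot 32^{2}\right) + 154\right) \left(7 + 17\right)^{2} = \left(\left(27 - 1728 - 18432\right) + 154\right) 24^{2} = \left(\left(27 - 1728 - 18432\right) + 154\right) 576 = \left(-20133 + 154\right) 576 = \left(-19979\right) 576 = -11507904$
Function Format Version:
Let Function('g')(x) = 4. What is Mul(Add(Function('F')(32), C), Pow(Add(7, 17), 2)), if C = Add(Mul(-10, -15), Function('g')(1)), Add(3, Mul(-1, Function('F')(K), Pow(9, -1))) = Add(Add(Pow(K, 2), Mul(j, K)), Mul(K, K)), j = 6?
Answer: -11507904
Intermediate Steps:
Function('F')(K) = Add(27, Mul(-54, K), Mul(-18, Pow(K, 2))) (Function('F')(K) = Add(27, Mul(-9, Add(Add(Pow(K, 2), Mul(6, K)), Mul(K, K)))) = Add(27, Mul(-9, Add(Add(Pow(K, 2), Mul(6, K)), Pow(K, 2)))) = Add(27, Mul(-9, Add(Mul(2, Pow(K, 2)), Mul(6, K)))) = Add(27, Add(Mul(-54, K), Mul(-18, Pow(K, 2)))) = Add(27, Mul(-54, K), Mul(-18, Pow(K, 2))))
C = 154 (C = Add(Mul(-10, -15), 4) = Add(150, 4) = 154)
Mul(Add(Function('F')(32), C), Pow(Add(7, 17), 2)) = Mul(Add(Add(27, Mul(-54, 32), Mul(-18, Pow(32, 2))), 154), Pow(Add(7, 17), 2)) = Mul(Add(Add(27, -1728, Mul(-18, 1024)), 154), Pow(24, 2)) = Mul(Add(Add(27, -1728, -18432), 154), 576) = Mul(Add(-20133, 154), 576) = Mul(-19979, 576) = -11507904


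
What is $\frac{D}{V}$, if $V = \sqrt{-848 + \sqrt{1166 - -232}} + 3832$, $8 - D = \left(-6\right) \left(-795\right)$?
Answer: $- \frac{4762}{3832 + i \sqrt{848 - \sqrt{1398}}} \approx -1.2426 + 0.0092325 i$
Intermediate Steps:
$D = -4762$ ($D = 8 - \left(-6\right) \left(-795\right) = 8 - 4770 = -4762$)
$V = 3832 + \sqrt{-848 + \sqrt{1398}}$ ($V = \sqrt{-848 + \sqrt{1166 + 232}} + 3832 = \sqrt{-848 + \sqrt{1398}} + 3832 = 3832 + \sqrt{-848 + \sqrt{1398}} \approx 3832.0 + 28.471 i$)
$\frac{D}{V} = - \frac{4762}{3832 + \sqrt{-848 + \sqrt{1398}}}$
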